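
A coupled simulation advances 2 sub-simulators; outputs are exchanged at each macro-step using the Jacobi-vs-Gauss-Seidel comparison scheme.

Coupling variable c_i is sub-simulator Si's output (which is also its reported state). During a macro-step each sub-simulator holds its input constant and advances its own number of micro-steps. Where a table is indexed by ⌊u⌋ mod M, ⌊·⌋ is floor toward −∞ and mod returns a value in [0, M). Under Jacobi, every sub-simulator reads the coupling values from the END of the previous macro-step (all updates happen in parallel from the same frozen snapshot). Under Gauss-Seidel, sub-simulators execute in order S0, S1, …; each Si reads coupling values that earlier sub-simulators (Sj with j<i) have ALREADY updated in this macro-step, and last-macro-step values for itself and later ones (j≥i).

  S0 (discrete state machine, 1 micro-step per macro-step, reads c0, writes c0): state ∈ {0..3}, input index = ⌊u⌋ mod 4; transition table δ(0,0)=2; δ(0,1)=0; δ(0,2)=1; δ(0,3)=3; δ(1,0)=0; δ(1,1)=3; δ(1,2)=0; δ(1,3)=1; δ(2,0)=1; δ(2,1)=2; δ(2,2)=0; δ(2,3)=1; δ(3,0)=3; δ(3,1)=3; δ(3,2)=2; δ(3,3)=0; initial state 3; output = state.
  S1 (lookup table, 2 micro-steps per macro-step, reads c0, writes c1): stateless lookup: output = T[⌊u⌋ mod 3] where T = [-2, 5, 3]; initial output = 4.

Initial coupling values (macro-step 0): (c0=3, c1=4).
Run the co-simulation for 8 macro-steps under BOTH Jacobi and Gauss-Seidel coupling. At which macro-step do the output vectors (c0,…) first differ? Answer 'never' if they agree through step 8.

[Jacobi] macro 1: S0 reads c0=3 → after 1×micro: 0; S1 reads c0=3 → after 2×micro: -2 ⇒ (c0=0, c1=-2)
[Jacobi] macro 2: S0 reads c0=0 → after 1×micro: 2; S1 reads c0=0 → after 2×micro: -2 ⇒ (c0=2, c1=-2)
[Jacobi] macro 3: S0 reads c0=2 → after 1×micro: 0; S1 reads c0=2 → after 2×micro: 3 ⇒ (c0=0, c1=3)
[Jacobi] macro 4: S0 reads c0=0 → after 1×micro: 2; S1 reads c0=0 → after 2×micro: -2 ⇒ (c0=2, c1=-2)
[Jacobi] macro 5: S0 reads c0=2 → after 1×micro: 0; S1 reads c0=2 → after 2×micro: 3 ⇒ (c0=0, c1=3)
[Jacobi] macro 6: S0 reads c0=0 → after 1×micro: 2; S1 reads c0=0 → after 2×micro: -2 ⇒ (c0=2, c1=-2)
[Jacobi] macro 7: S0 reads c0=2 → after 1×micro: 0; S1 reads c0=2 → after 2×micro: 3 ⇒ (c0=0, c1=3)
[Jacobi] macro 8: S0 reads c0=0 → after 1×micro: 2; S1 reads c0=0 → after 2×micro: -2 ⇒ (c0=2, c1=-2)
[Gauss-Seidel] macro 1: S0 reads c0=3 → after 1×micro: 0; S1 reads c0=0 → after 2×micro: -2 ⇒ (c0=0, c1=-2)
[Gauss-Seidel] macro 2: S0 reads c0=0 → after 1×micro: 2; S1 reads c0=2 → after 2×micro: 3 ⇒ (c0=2, c1=3)
[Gauss-Seidel] macro 3: S0 reads c0=2 → after 1×micro: 0; S1 reads c0=0 → after 2×micro: -2 ⇒ (c0=0, c1=-2)
[Gauss-Seidel] macro 4: S0 reads c0=0 → after 1×micro: 2; S1 reads c0=2 → after 2×micro: 3 ⇒ (c0=2, c1=3)
[Gauss-Seidel] macro 5: S0 reads c0=2 → after 1×micro: 0; S1 reads c0=0 → after 2×micro: -2 ⇒ (c0=0, c1=-2)
[Gauss-Seidel] macro 6: S0 reads c0=0 → after 1×micro: 2; S1 reads c0=2 → after 2×micro: 3 ⇒ (c0=2, c1=3)
[Gauss-Seidel] macro 7: S0 reads c0=2 → after 1×micro: 0; S1 reads c0=0 → after 2×micro: -2 ⇒ (c0=0, c1=-2)
[Gauss-Seidel] macro 8: S0 reads c0=0 → after 1×micro: 2; S1 reads c0=2 → after 2×micro: 3 ⇒ (c0=2, c1=3)

first divergence at macro-step: 2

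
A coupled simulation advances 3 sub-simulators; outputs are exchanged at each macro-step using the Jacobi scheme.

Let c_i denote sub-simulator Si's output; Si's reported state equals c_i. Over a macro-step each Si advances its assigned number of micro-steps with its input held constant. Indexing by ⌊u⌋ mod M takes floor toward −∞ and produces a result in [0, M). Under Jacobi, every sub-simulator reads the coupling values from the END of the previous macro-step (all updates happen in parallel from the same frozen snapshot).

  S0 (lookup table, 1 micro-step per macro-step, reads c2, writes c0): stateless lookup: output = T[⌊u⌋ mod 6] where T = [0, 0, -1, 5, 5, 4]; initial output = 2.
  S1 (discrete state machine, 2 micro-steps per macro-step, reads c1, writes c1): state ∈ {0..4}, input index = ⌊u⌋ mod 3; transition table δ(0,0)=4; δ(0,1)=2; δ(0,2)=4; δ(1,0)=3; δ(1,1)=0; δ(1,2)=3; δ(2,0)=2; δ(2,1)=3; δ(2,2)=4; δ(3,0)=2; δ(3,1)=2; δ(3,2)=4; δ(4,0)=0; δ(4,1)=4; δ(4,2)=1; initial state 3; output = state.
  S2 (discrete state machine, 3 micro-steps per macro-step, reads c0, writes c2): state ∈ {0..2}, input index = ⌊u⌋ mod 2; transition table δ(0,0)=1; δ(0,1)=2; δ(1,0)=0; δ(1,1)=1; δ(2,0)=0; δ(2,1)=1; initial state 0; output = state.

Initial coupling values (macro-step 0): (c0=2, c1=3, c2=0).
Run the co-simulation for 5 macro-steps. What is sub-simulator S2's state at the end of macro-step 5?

macro 1: S0 reads c2=0 → after 1×micro: 0; S1 reads c1=3 → after 2×micro: 2; S2 reads c0=2 → after 3×micro: 1 ⇒ (c0=0, c1=2, c2=1)
macro 2: S0 reads c2=1 → after 1×micro: 0; S1 reads c1=2 → after 2×micro: 1; S2 reads c0=0 → after 3×micro: 0 ⇒ (c0=0, c1=1, c2=0)
macro 3: S0 reads c2=0 → after 1×micro: 0; S1 reads c1=1 → after 2×micro: 2; S2 reads c0=0 → after 3×micro: 1 ⇒ (c0=0, c1=2, c2=1)
macro 4: S0 reads c2=1 → after 1×micro: 0; S1 reads c1=2 → after 2×micro: 1; S2 reads c0=0 → after 3×micro: 0 ⇒ (c0=0, c1=1, c2=0)
macro 5: S0 reads c2=0 → after 1×micro: 0; S1 reads c1=1 → after 2×micro: 2; S2 reads c0=0 → after 3×micro: 1 ⇒ (c0=0, c1=2, c2=1)

S2 state at macro-step 5 = 1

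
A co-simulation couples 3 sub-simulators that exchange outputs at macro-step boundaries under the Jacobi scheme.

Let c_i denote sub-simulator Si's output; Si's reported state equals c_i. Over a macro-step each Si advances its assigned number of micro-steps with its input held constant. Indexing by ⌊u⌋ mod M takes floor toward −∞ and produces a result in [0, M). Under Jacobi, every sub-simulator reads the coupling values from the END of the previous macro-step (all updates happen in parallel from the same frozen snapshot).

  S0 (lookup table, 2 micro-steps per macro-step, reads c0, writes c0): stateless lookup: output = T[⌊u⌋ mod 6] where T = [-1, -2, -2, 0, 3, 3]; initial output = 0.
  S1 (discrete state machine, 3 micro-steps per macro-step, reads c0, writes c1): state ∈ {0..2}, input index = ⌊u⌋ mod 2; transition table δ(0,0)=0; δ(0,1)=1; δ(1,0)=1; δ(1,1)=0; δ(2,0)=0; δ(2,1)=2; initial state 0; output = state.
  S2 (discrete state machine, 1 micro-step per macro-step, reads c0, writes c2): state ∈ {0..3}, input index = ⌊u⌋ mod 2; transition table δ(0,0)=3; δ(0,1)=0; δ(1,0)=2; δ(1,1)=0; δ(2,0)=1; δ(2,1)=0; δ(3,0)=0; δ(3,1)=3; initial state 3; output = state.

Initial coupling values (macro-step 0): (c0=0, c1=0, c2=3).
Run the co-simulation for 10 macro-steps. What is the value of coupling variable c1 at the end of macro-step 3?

c1 at macro-step 3 = 0

macro 1: S0 reads c0=0 → after 2×micro: -1; S1 reads c0=0 → after 3×micro: 0; S2 reads c0=0 → after 1×micro: 0 ⇒ (c0=-1, c1=0, c2=0)
macro 2: S0 reads c0=-1 → after 2×micro: 3; S1 reads c0=-1 → after 3×micro: 1; S2 reads c0=-1 → after 1×micro: 0 ⇒ (c0=3, c1=1, c2=0)
macro 3: S0 reads c0=3 → after 2×micro: 0; S1 reads c0=3 → after 3×micro: 0; S2 reads c0=3 → after 1×micro: 0 ⇒ (c0=0, c1=0, c2=0)
macro 4: S0 reads c0=0 → after 2×micro: -1; S1 reads c0=0 → after 3×micro: 0; S2 reads c0=0 → after 1×micro: 3 ⇒ (c0=-1, c1=0, c2=3)
macro 5: S0 reads c0=-1 → after 2×micro: 3; S1 reads c0=-1 → after 3×micro: 1; S2 reads c0=-1 → after 1×micro: 3 ⇒ (c0=3, c1=1, c2=3)
macro 6: S0 reads c0=3 → after 2×micro: 0; S1 reads c0=3 → after 3×micro: 0; S2 reads c0=3 → after 1×micro: 3 ⇒ (c0=0, c1=0, c2=3)
macro 7: S0 reads c0=0 → after 2×micro: -1; S1 reads c0=0 → after 3×micro: 0; S2 reads c0=0 → after 1×micro: 0 ⇒ (c0=-1, c1=0, c2=0)
macro 8: S0 reads c0=-1 → after 2×micro: 3; S1 reads c0=-1 → after 3×micro: 1; S2 reads c0=-1 → after 1×micro: 0 ⇒ (c0=3, c1=1, c2=0)
macro 9: S0 reads c0=3 → after 2×micro: 0; S1 reads c0=3 → after 3×micro: 0; S2 reads c0=3 → after 1×micro: 0 ⇒ (c0=0, c1=0, c2=0)
macro 10: S0 reads c0=0 → after 2×micro: -1; S1 reads c0=0 → after 3×micro: 0; S2 reads c0=0 → after 1×micro: 3 ⇒ (c0=-1, c1=0, c2=3)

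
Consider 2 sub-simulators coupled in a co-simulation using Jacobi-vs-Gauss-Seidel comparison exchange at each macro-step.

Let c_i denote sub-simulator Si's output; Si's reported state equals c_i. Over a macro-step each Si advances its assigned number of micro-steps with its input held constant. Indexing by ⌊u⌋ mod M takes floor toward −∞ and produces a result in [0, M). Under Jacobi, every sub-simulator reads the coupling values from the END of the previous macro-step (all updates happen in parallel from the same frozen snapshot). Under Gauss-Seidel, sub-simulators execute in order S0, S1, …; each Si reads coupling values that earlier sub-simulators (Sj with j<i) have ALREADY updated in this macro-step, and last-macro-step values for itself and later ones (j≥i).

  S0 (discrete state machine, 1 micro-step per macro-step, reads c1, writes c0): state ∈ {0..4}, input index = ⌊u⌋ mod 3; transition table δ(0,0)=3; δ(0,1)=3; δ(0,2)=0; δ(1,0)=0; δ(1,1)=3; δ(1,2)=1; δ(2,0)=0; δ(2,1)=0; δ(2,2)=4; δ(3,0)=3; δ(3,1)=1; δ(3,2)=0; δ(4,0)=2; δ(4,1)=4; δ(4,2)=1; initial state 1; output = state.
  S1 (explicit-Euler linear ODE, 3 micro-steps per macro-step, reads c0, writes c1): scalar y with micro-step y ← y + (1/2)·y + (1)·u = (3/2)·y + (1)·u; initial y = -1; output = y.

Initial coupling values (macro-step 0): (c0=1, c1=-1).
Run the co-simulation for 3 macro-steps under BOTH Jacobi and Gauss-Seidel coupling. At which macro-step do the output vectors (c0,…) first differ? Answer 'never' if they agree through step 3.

[Jacobi] macro 1: S0 reads c1=-1 → after 1×micro: 1; S1 reads c0=1 → after 3×micro: 11/8 ⇒ (c0=1, c1=11/8)
[Jacobi] macro 2: S0 reads c1=11/8 → after 1×micro: 3; S1 reads c0=1 → after 3×micro: 601/64 ⇒ (c0=3, c1=601/64)
[Jacobi] macro 3: S0 reads c1=601/64 → after 1×micro: 3; S1 reads c0=3 → after 3×micro: 23523/512 ⇒ (c0=3, c1=23523/512)
[Gauss-Seidel] macro 1: S0 reads c1=-1 → after 1×micro: 1; S1 reads c0=1 → after 3×micro: 11/8 ⇒ (c0=1, c1=11/8)
[Gauss-Seidel] macro 2: S0 reads c1=11/8 → after 1×micro: 3; S1 reads c0=3 → after 3×micro: 1209/64 ⇒ (c0=3, c1=1209/64)
[Gauss-Seidel] macro 3: S0 reads c1=1209/64 → after 1×micro: 3; S1 reads c0=3 → after 3×micro: 39939/512 ⇒ (c0=3, c1=39939/512)

first divergence at macro-step: 2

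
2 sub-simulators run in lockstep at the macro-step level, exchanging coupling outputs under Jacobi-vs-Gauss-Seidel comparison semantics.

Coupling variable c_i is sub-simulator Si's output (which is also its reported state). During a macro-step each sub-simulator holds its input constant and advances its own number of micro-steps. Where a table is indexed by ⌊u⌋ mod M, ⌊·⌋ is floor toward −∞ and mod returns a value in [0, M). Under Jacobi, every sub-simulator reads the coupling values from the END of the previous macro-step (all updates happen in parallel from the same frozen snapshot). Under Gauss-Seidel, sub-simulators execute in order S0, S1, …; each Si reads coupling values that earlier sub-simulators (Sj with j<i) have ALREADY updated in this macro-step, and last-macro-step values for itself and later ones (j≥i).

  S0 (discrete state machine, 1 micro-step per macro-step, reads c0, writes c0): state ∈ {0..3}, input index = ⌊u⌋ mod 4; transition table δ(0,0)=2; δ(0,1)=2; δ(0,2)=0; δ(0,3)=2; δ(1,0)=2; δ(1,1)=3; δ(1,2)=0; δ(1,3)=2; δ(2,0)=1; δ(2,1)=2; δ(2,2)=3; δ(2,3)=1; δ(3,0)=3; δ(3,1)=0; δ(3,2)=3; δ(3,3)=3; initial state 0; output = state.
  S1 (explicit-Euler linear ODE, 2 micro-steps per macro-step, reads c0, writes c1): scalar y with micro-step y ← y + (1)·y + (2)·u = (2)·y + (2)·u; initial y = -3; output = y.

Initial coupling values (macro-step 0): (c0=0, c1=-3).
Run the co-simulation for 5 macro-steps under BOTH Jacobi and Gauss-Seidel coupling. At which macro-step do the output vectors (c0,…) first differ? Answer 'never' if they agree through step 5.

first divergence at macro-step: 1

[Jacobi] macro 1: S0 reads c0=0 → after 1×micro: 2; S1 reads c0=0 → after 2×micro: -12 ⇒ (c0=2, c1=-12)
[Jacobi] macro 2: S0 reads c0=2 → after 1×micro: 3; S1 reads c0=2 → after 2×micro: -36 ⇒ (c0=3, c1=-36)
[Jacobi] macro 3: S0 reads c0=3 → after 1×micro: 3; S1 reads c0=3 → after 2×micro: -126 ⇒ (c0=3, c1=-126)
[Jacobi] macro 4: S0 reads c0=3 → after 1×micro: 3; S1 reads c0=3 → after 2×micro: -486 ⇒ (c0=3, c1=-486)
[Jacobi] macro 5: S0 reads c0=3 → after 1×micro: 3; S1 reads c0=3 → after 2×micro: -1926 ⇒ (c0=3, c1=-1926)
[Gauss-Seidel] macro 1: S0 reads c0=0 → after 1×micro: 2; S1 reads c0=2 → after 2×micro: 0 ⇒ (c0=2, c1=0)
[Gauss-Seidel] macro 2: S0 reads c0=2 → after 1×micro: 3; S1 reads c0=3 → after 2×micro: 18 ⇒ (c0=3, c1=18)
[Gauss-Seidel] macro 3: S0 reads c0=3 → after 1×micro: 3; S1 reads c0=3 → after 2×micro: 90 ⇒ (c0=3, c1=90)
[Gauss-Seidel] macro 4: S0 reads c0=3 → after 1×micro: 3; S1 reads c0=3 → after 2×micro: 378 ⇒ (c0=3, c1=378)
[Gauss-Seidel] macro 5: S0 reads c0=3 → after 1×micro: 3; S1 reads c0=3 → after 2×micro: 1530 ⇒ (c0=3, c1=1530)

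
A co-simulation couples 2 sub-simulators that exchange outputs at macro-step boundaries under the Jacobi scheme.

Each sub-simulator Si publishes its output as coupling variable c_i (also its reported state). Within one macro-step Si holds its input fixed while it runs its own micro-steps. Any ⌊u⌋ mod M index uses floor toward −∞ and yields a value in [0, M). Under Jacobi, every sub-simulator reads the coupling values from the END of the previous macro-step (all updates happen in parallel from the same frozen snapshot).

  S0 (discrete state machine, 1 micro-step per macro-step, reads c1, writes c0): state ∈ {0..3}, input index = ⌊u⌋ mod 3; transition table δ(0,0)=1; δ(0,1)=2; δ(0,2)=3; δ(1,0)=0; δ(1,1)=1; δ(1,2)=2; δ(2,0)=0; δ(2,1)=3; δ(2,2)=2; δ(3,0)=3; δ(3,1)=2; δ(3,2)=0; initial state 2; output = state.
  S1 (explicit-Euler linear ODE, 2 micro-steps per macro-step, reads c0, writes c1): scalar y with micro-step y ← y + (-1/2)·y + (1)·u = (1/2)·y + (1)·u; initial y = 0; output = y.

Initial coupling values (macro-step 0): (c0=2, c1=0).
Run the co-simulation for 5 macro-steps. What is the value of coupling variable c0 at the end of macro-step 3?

macro 1: S0 reads c1=0 → after 1×micro: 0; S1 reads c0=2 → after 2×micro: 3 ⇒ (c0=0, c1=3)
macro 2: S0 reads c1=3 → after 1×micro: 1; S1 reads c0=0 → after 2×micro: 3/4 ⇒ (c0=1, c1=3/4)
macro 3: S0 reads c1=3/4 → after 1×micro: 0; S1 reads c0=1 → after 2×micro: 27/16 ⇒ (c0=0, c1=27/16)
macro 4: S0 reads c1=27/16 → after 1×micro: 2; S1 reads c0=0 → after 2×micro: 27/64 ⇒ (c0=2, c1=27/64)
macro 5: S0 reads c1=27/64 → after 1×micro: 0; S1 reads c0=2 → after 2×micro: 795/256 ⇒ (c0=0, c1=795/256)

c0 at macro-step 3 = 0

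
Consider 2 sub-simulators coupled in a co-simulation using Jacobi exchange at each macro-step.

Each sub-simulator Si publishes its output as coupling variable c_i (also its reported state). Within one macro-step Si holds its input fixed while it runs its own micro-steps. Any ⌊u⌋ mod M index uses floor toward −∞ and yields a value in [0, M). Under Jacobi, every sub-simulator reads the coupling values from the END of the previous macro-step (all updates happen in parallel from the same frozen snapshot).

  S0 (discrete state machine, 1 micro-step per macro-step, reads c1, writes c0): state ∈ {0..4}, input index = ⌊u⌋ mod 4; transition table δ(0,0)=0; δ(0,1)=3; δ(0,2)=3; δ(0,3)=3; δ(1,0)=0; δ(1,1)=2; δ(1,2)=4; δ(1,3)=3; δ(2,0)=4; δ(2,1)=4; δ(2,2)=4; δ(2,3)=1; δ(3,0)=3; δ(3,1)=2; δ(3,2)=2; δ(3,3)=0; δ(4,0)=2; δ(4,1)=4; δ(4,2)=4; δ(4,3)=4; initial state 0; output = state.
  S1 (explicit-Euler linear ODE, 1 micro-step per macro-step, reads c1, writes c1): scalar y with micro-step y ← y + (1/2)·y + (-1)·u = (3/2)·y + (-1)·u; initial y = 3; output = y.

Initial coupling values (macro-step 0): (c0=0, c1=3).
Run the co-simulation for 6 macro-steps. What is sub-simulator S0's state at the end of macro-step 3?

macro 1: S0 reads c1=3 → after 1×micro: 3; S1 reads c1=3 → after 1×micro: 3/2 ⇒ (c0=3, c1=3/2)
macro 2: S0 reads c1=3/2 → after 1×micro: 2; S1 reads c1=3/2 → after 1×micro: 3/4 ⇒ (c0=2, c1=3/4)
macro 3: S0 reads c1=3/4 → after 1×micro: 4; S1 reads c1=3/4 → after 1×micro: 3/8 ⇒ (c0=4, c1=3/8)
macro 4: S0 reads c1=3/8 → after 1×micro: 2; S1 reads c1=3/8 → after 1×micro: 3/16 ⇒ (c0=2, c1=3/16)
macro 5: S0 reads c1=3/16 → after 1×micro: 4; S1 reads c1=3/16 → after 1×micro: 3/32 ⇒ (c0=4, c1=3/32)
macro 6: S0 reads c1=3/32 → after 1×micro: 2; S1 reads c1=3/32 → after 1×micro: 3/64 ⇒ (c0=2, c1=3/64)

S0 state at macro-step 3 = 4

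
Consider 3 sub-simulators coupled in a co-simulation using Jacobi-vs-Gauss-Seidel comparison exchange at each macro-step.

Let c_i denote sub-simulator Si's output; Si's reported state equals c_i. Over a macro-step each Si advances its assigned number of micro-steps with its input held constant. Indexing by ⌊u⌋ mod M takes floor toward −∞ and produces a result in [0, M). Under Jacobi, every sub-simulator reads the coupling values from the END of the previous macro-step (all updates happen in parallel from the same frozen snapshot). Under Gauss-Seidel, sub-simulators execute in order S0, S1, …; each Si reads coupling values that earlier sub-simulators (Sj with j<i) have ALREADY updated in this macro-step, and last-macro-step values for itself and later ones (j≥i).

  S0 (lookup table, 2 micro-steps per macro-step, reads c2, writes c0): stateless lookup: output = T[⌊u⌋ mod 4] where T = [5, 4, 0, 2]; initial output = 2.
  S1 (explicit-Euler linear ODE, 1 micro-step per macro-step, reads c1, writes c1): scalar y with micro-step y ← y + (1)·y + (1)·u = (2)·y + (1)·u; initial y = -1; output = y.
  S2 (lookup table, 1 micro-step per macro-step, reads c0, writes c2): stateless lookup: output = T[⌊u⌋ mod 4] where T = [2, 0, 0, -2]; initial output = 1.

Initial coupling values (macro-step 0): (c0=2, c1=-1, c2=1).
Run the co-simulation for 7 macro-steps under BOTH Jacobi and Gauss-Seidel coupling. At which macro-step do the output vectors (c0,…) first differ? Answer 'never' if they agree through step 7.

first divergence at macro-step: 1

[Jacobi] macro 1: S0 reads c2=1 → after 2×micro: 4; S1 reads c1=-1 → after 1×micro: -3; S2 reads c0=2 → after 1×micro: 0 ⇒ (c0=4, c1=-3, c2=0)
[Jacobi] macro 2: S0 reads c2=0 → after 2×micro: 5; S1 reads c1=-3 → after 1×micro: -9; S2 reads c0=4 → after 1×micro: 2 ⇒ (c0=5, c1=-9, c2=2)
[Jacobi] macro 3: S0 reads c2=2 → after 2×micro: 0; S1 reads c1=-9 → after 1×micro: -27; S2 reads c0=5 → after 1×micro: 0 ⇒ (c0=0, c1=-27, c2=0)
[Jacobi] macro 4: S0 reads c2=0 → after 2×micro: 5; S1 reads c1=-27 → after 1×micro: -81; S2 reads c0=0 → after 1×micro: 2 ⇒ (c0=5, c1=-81, c2=2)
[Jacobi] macro 5: S0 reads c2=2 → after 2×micro: 0; S1 reads c1=-81 → after 1×micro: -243; S2 reads c0=5 → after 1×micro: 0 ⇒ (c0=0, c1=-243, c2=0)
[Jacobi] macro 6: S0 reads c2=0 → after 2×micro: 5; S1 reads c1=-243 → after 1×micro: -729; S2 reads c0=0 → after 1×micro: 2 ⇒ (c0=5, c1=-729, c2=2)
[Jacobi] macro 7: S0 reads c2=2 → after 2×micro: 0; S1 reads c1=-729 → after 1×micro: -2187; S2 reads c0=5 → after 1×micro: 0 ⇒ (c0=0, c1=-2187, c2=0)
[Gauss-Seidel] macro 1: S0 reads c2=1 → after 2×micro: 4; S1 reads c1=-1 → after 1×micro: -3; S2 reads c0=4 → after 1×micro: 2 ⇒ (c0=4, c1=-3, c2=2)
[Gauss-Seidel] macro 2: S0 reads c2=2 → after 2×micro: 0; S1 reads c1=-3 → after 1×micro: -9; S2 reads c0=0 → after 1×micro: 2 ⇒ (c0=0, c1=-9, c2=2)
[Gauss-Seidel] macro 3: S0 reads c2=2 → after 2×micro: 0; S1 reads c1=-9 → after 1×micro: -27; S2 reads c0=0 → after 1×micro: 2 ⇒ (c0=0, c1=-27, c2=2)
[Gauss-Seidel] macro 4: S0 reads c2=2 → after 2×micro: 0; S1 reads c1=-27 → after 1×micro: -81; S2 reads c0=0 → after 1×micro: 2 ⇒ (c0=0, c1=-81, c2=2)
[Gauss-Seidel] macro 5: S0 reads c2=2 → after 2×micro: 0; S1 reads c1=-81 → after 1×micro: -243; S2 reads c0=0 → after 1×micro: 2 ⇒ (c0=0, c1=-243, c2=2)
[Gauss-Seidel] macro 6: S0 reads c2=2 → after 2×micro: 0; S1 reads c1=-243 → after 1×micro: -729; S2 reads c0=0 → after 1×micro: 2 ⇒ (c0=0, c1=-729, c2=2)
[Gauss-Seidel] macro 7: S0 reads c2=2 → after 2×micro: 0; S1 reads c1=-729 → after 1×micro: -2187; S2 reads c0=0 → after 1×micro: 2 ⇒ (c0=0, c1=-2187, c2=2)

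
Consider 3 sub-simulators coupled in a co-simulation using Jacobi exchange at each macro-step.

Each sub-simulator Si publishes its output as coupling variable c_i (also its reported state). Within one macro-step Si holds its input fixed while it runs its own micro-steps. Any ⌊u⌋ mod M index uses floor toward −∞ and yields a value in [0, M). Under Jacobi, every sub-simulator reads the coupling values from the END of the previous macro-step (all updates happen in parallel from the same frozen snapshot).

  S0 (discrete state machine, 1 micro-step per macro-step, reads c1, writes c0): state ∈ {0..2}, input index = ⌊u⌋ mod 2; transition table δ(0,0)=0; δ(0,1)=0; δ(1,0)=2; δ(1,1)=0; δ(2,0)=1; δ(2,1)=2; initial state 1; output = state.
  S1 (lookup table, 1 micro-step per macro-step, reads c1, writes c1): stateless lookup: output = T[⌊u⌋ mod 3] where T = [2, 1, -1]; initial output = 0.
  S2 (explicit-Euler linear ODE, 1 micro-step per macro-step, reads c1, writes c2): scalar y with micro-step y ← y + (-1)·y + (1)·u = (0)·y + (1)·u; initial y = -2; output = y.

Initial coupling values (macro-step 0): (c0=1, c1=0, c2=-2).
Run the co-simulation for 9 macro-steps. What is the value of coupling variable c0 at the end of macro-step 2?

macro 1: S0 reads c1=0 → after 1×micro: 2; S1 reads c1=0 → after 1×micro: 2; S2 reads c1=0 → after 1×micro: 0 ⇒ (c0=2, c1=2, c2=0)
macro 2: S0 reads c1=2 → after 1×micro: 1; S1 reads c1=2 → after 1×micro: -1; S2 reads c1=2 → after 1×micro: 2 ⇒ (c0=1, c1=-1, c2=2)
macro 3: S0 reads c1=-1 → after 1×micro: 0; S1 reads c1=-1 → after 1×micro: -1; S2 reads c1=-1 → after 1×micro: -1 ⇒ (c0=0, c1=-1, c2=-1)
macro 4: S0 reads c1=-1 → after 1×micro: 0; S1 reads c1=-1 → after 1×micro: -1; S2 reads c1=-1 → after 1×micro: -1 ⇒ (c0=0, c1=-1, c2=-1)
macro 5: S0 reads c1=-1 → after 1×micro: 0; S1 reads c1=-1 → after 1×micro: -1; S2 reads c1=-1 → after 1×micro: -1 ⇒ (c0=0, c1=-1, c2=-1)
macro 6: S0 reads c1=-1 → after 1×micro: 0; S1 reads c1=-1 → after 1×micro: -1; S2 reads c1=-1 → after 1×micro: -1 ⇒ (c0=0, c1=-1, c2=-1)
macro 7: S0 reads c1=-1 → after 1×micro: 0; S1 reads c1=-1 → after 1×micro: -1; S2 reads c1=-1 → after 1×micro: -1 ⇒ (c0=0, c1=-1, c2=-1)
macro 8: S0 reads c1=-1 → after 1×micro: 0; S1 reads c1=-1 → after 1×micro: -1; S2 reads c1=-1 → after 1×micro: -1 ⇒ (c0=0, c1=-1, c2=-1)
macro 9: S0 reads c1=-1 → after 1×micro: 0; S1 reads c1=-1 → after 1×micro: -1; S2 reads c1=-1 → after 1×micro: -1 ⇒ (c0=0, c1=-1, c2=-1)

c0 at macro-step 2 = 1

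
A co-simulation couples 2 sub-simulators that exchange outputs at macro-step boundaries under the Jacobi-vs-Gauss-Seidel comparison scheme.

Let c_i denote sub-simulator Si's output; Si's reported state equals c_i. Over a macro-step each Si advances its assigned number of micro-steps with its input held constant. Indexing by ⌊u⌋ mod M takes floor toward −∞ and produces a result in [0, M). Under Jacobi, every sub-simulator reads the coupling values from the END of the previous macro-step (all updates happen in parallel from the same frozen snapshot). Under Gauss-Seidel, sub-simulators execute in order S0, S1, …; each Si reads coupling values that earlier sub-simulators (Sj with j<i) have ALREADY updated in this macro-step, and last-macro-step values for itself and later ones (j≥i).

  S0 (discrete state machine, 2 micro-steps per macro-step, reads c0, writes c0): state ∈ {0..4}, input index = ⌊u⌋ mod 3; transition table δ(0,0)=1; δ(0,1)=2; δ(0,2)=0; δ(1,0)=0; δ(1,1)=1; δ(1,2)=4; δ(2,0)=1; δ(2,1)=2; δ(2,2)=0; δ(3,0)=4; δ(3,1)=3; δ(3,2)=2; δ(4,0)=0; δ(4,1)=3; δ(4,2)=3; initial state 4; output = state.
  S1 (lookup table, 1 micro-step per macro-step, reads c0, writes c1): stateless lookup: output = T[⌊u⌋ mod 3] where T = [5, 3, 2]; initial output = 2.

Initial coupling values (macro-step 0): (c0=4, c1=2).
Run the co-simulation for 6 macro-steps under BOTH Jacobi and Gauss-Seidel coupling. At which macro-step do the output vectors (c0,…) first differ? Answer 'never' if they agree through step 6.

first divergence at macro-step: 1

[Jacobi] macro 1: S0 reads c0=4 → after 2×micro: 3; S1 reads c0=4 → after 1×micro: 3 ⇒ (c0=3, c1=3)
[Jacobi] macro 2: S0 reads c0=3 → after 2×micro: 0; S1 reads c0=3 → after 1×micro: 5 ⇒ (c0=0, c1=5)
[Jacobi] macro 3: S0 reads c0=0 → after 2×micro: 0; S1 reads c0=0 → after 1×micro: 5 ⇒ (c0=0, c1=5)
[Jacobi] macro 4: S0 reads c0=0 → after 2×micro: 0; S1 reads c0=0 → after 1×micro: 5 ⇒ (c0=0, c1=5)
[Jacobi] macro 5: S0 reads c0=0 → after 2×micro: 0; S1 reads c0=0 → after 1×micro: 5 ⇒ (c0=0, c1=5)
[Jacobi] macro 6: S0 reads c0=0 → after 2×micro: 0; S1 reads c0=0 → after 1×micro: 5 ⇒ (c0=0, c1=5)
[Gauss-Seidel] macro 1: S0 reads c0=4 → after 2×micro: 3; S1 reads c0=3 → after 1×micro: 5 ⇒ (c0=3, c1=5)
[Gauss-Seidel] macro 2: S0 reads c0=3 → after 2×micro: 0; S1 reads c0=0 → after 1×micro: 5 ⇒ (c0=0, c1=5)
[Gauss-Seidel] macro 3: S0 reads c0=0 → after 2×micro: 0; S1 reads c0=0 → after 1×micro: 5 ⇒ (c0=0, c1=5)
[Gauss-Seidel] macro 4: S0 reads c0=0 → after 2×micro: 0; S1 reads c0=0 → after 1×micro: 5 ⇒ (c0=0, c1=5)
[Gauss-Seidel] macro 5: S0 reads c0=0 → after 2×micro: 0; S1 reads c0=0 → after 1×micro: 5 ⇒ (c0=0, c1=5)
[Gauss-Seidel] macro 6: S0 reads c0=0 → after 2×micro: 0; S1 reads c0=0 → after 1×micro: 5 ⇒ (c0=0, c1=5)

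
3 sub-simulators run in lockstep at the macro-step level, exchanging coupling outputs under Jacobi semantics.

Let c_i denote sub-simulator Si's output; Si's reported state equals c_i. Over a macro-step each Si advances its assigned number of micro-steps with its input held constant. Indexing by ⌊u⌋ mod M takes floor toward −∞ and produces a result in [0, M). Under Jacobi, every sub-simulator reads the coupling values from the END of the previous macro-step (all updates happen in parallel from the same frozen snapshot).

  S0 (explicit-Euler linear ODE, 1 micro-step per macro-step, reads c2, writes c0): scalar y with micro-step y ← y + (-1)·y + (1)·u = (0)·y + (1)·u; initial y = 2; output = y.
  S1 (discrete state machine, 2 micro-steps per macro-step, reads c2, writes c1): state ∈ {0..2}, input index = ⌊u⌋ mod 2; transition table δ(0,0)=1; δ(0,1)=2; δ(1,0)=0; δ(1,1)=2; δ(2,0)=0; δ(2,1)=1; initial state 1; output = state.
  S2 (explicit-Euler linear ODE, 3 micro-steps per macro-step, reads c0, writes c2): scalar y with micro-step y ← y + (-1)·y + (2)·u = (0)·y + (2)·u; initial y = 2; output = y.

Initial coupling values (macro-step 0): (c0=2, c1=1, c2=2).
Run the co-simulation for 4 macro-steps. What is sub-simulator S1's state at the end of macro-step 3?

macro 1: S0 reads c2=2 → after 1×micro: 2; S1 reads c2=2 → after 2×micro: 1; S2 reads c0=2 → after 3×micro: 4 ⇒ (c0=2, c1=1, c2=4)
macro 2: S0 reads c2=4 → after 1×micro: 4; S1 reads c2=4 → after 2×micro: 1; S2 reads c0=2 → after 3×micro: 4 ⇒ (c0=4, c1=1, c2=4)
macro 3: S0 reads c2=4 → after 1×micro: 4; S1 reads c2=4 → after 2×micro: 1; S2 reads c0=4 → after 3×micro: 8 ⇒ (c0=4, c1=1, c2=8)
macro 4: S0 reads c2=8 → after 1×micro: 8; S1 reads c2=8 → after 2×micro: 1; S2 reads c0=4 → after 3×micro: 8 ⇒ (c0=8, c1=1, c2=8)

S1 state at macro-step 3 = 1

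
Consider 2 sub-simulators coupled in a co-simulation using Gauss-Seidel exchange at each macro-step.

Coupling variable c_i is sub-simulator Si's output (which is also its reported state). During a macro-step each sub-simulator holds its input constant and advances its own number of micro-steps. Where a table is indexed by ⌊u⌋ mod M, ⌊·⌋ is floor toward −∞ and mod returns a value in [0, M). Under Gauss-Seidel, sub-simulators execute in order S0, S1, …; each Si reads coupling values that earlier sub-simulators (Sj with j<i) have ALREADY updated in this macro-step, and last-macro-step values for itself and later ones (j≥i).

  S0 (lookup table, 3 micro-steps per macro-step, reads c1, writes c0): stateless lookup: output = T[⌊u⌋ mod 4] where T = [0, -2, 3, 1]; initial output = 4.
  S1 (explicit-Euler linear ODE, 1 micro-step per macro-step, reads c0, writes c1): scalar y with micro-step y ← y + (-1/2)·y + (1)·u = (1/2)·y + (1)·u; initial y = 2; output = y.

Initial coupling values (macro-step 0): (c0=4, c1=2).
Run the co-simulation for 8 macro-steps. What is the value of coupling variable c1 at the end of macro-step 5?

c1 at macro-step 5 = 4

macro 1: S0 reads c1=2 → after 3×micro: 3; S1 reads c0=3 → after 1×micro: 4 ⇒ (c0=3, c1=4)
macro 2: S0 reads c1=4 → after 3×micro: 0; S1 reads c0=0 → after 1×micro: 2 ⇒ (c0=0, c1=2)
macro 3: S0 reads c1=2 → after 3×micro: 3; S1 reads c0=3 → after 1×micro: 4 ⇒ (c0=3, c1=4)
macro 4: S0 reads c1=4 → after 3×micro: 0; S1 reads c0=0 → after 1×micro: 2 ⇒ (c0=0, c1=2)
macro 5: S0 reads c1=2 → after 3×micro: 3; S1 reads c0=3 → after 1×micro: 4 ⇒ (c0=3, c1=4)
macro 6: S0 reads c1=4 → after 3×micro: 0; S1 reads c0=0 → after 1×micro: 2 ⇒ (c0=0, c1=2)
macro 7: S0 reads c1=2 → after 3×micro: 3; S1 reads c0=3 → after 1×micro: 4 ⇒ (c0=3, c1=4)
macro 8: S0 reads c1=4 → after 3×micro: 0; S1 reads c0=0 → after 1×micro: 2 ⇒ (c0=0, c1=2)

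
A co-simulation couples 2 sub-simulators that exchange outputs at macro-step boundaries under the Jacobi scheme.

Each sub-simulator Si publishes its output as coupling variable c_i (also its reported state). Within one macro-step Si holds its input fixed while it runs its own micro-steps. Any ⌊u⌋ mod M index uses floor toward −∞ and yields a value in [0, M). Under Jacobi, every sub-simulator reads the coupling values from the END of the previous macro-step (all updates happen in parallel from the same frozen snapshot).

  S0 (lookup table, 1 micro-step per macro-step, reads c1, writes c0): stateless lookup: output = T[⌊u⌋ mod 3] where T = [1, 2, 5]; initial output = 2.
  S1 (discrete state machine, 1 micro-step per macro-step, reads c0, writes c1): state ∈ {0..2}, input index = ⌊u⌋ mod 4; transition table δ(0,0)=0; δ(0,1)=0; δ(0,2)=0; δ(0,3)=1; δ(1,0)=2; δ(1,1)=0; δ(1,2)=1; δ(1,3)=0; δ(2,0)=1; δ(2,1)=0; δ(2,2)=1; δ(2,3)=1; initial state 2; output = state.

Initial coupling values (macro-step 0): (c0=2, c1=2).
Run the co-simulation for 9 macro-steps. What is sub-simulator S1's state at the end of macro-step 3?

S1 state at macro-step 3 = 0

macro 1: S0 reads c1=2 → after 1×micro: 5; S1 reads c0=2 → after 1×micro: 1 ⇒ (c0=5, c1=1)
macro 2: S0 reads c1=1 → after 1×micro: 2; S1 reads c0=5 → after 1×micro: 0 ⇒ (c0=2, c1=0)
macro 3: S0 reads c1=0 → after 1×micro: 1; S1 reads c0=2 → after 1×micro: 0 ⇒ (c0=1, c1=0)
macro 4: S0 reads c1=0 → after 1×micro: 1; S1 reads c0=1 → after 1×micro: 0 ⇒ (c0=1, c1=0)
macro 5: S0 reads c1=0 → after 1×micro: 1; S1 reads c0=1 → after 1×micro: 0 ⇒ (c0=1, c1=0)
macro 6: S0 reads c1=0 → after 1×micro: 1; S1 reads c0=1 → after 1×micro: 0 ⇒ (c0=1, c1=0)
macro 7: S0 reads c1=0 → after 1×micro: 1; S1 reads c0=1 → after 1×micro: 0 ⇒ (c0=1, c1=0)
macro 8: S0 reads c1=0 → after 1×micro: 1; S1 reads c0=1 → after 1×micro: 0 ⇒ (c0=1, c1=0)
macro 9: S0 reads c1=0 → after 1×micro: 1; S1 reads c0=1 → after 1×micro: 0 ⇒ (c0=1, c1=0)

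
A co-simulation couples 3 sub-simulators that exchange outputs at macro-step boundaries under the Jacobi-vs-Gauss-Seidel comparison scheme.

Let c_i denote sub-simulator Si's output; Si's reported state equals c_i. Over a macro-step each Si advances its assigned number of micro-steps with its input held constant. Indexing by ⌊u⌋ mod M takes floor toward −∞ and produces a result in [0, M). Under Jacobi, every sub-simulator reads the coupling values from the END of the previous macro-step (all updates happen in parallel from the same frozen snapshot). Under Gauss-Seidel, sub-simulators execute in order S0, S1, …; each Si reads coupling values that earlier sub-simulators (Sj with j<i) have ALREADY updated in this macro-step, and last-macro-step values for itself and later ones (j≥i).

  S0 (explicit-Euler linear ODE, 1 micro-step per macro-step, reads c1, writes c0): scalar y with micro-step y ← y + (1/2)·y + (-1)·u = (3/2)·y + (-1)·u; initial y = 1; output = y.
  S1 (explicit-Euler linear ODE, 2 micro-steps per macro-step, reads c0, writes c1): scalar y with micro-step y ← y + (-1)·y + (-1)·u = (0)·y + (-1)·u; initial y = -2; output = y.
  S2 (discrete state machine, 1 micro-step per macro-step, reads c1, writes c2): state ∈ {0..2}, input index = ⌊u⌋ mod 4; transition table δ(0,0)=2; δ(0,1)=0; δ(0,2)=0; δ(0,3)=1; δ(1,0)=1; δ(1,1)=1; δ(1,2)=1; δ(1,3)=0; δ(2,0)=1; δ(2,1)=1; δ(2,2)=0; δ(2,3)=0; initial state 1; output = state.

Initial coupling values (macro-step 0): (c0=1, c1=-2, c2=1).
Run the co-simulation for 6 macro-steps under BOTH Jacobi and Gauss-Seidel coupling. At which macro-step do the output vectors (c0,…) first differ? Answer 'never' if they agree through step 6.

first divergence at macro-step: 1

[Jacobi] macro 1: S0 reads c1=-2 → after 1×micro: 7/2; S1 reads c0=1 → after 2×micro: -1; S2 reads c1=-2 → after 1×micro: 1 ⇒ (c0=7/2, c1=-1, c2=1)
[Jacobi] macro 2: S0 reads c1=-1 → after 1×micro: 25/4; S1 reads c0=7/2 → after 2×micro: -7/2; S2 reads c1=-1 → after 1×micro: 0 ⇒ (c0=25/4, c1=-7/2, c2=0)
[Jacobi] macro 3: S0 reads c1=-7/2 → after 1×micro: 103/8; S1 reads c0=25/4 → after 2×micro: -25/4; S2 reads c1=-7/2 → after 1×micro: 2 ⇒ (c0=103/8, c1=-25/4, c2=2)
[Jacobi] macro 4: S0 reads c1=-25/4 → after 1×micro: 409/16; S1 reads c0=103/8 → after 2×micro: -103/8; S2 reads c1=-25/4 → after 1×micro: 1 ⇒ (c0=409/16, c1=-103/8, c2=1)
[Jacobi] macro 5: S0 reads c1=-103/8 → after 1×micro: 1639/32; S1 reads c0=409/16 → after 2×micro: -409/16; S2 reads c1=-103/8 → after 1×micro: 0 ⇒ (c0=1639/32, c1=-409/16, c2=0)
[Jacobi] macro 6: S0 reads c1=-409/16 → after 1×micro: 6553/64; S1 reads c0=1639/32 → after 2×micro: -1639/32; S2 reads c1=-409/16 → after 1×micro: 0 ⇒ (c0=6553/64, c1=-1639/32, c2=0)
[Gauss-Seidel] macro 1: S0 reads c1=-2 → after 1×micro: 7/2; S1 reads c0=7/2 → after 2×micro: -7/2; S2 reads c1=-7/2 → after 1×micro: 1 ⇒ (c0=7/2, c1=-7/2, c2=1)
[Gauss-Seidel] macro 2: S0 reads c1=-7/2 → after 1×micro: 35/4; S1 reads c0=35/4 → after 2×micro: -35/4; S2 reads c1=-35/4 → after 1×micro: 0 ⇒ (c0=35/4, c1=-35/4, c2=0)
[Gauss-Seidel] macro 3: S0 reads c1=-35/4 → after 1×micro: 175/8; S1 reads c0=175/8 → after 2×micro: -175/8; S2 reads c1=-175/8 → after 1×micro: 0 ⇒ (c0=175/8, c1=-175/8, c2=0)
[Gauss-Seidel] macro 4: S0 reads c1=-175/8 → after 1×micro: 875/16; S1 reads c0=875/16 → after 2×micro: -875/16; S2 reads c1=-875/16 → after 1×micro: 0 ⇒ (c0=875/16, c1=-875/16, c2=0)
[Gauss-Seidel] macro 5: S0 reads c1=-875/16 → after 1×micro: 4375/32; S1 reads c0=4375/32 → after 2×micro: -4375/32; S2 reads c1=-4375/32 → after 1×micro: 1 ⇒ (c0=4375/32, c1=-4375/32, c2=1)
[Gauss-Seidel] macro 6: S0 reads c1=-4375/32 → after 1×micro: 21875/64; S1 reads c0=21875/64 → after 2×micro: -21875/64; S2 reads c1=-21875/64 → after 1×micro: 1 ⇒ (c0=21875/64, c1=-21875/64, c2=1)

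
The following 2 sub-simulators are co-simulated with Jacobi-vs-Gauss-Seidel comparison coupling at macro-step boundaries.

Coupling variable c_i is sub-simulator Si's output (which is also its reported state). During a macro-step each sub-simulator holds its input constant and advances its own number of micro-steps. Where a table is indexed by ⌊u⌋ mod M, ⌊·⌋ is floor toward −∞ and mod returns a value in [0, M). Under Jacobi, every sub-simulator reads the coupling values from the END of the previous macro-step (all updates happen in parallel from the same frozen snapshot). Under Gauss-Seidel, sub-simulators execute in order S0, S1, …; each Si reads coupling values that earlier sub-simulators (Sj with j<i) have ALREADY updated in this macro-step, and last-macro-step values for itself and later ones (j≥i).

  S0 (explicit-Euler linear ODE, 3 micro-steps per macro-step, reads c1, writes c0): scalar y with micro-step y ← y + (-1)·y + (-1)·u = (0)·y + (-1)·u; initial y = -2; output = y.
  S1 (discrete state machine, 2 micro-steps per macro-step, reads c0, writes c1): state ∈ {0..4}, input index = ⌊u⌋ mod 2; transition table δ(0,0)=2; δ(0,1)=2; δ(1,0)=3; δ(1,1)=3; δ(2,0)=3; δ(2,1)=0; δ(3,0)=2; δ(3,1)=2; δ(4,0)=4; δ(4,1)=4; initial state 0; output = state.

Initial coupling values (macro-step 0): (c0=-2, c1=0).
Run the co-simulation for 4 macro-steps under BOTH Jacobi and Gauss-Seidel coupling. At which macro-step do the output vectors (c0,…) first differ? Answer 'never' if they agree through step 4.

first divergence at macro-step: 2

[Jacobi] macro 1: S0 reads c1=0 → after 3×micro: 0; S1 reads c0=-2 → after 2×micro: 3 ⇒ (c0=0, c1=3)
[Jacobi] macro 2: S0 reads c1=3 → after 3×micro: -3; S1 reads c0=0 → after 2×micro: 3 ⇒ (c0=-3, c1=3)
[Jacobi] macro 3: S0 reads c1=3 → after 3×micro: -3; S1 reads c0=-3 → after 2×micro: 0 ⇒ (c0=-3, c1=0)
[Jacobi] macro 4: S0 reads c1=0 → after 3×micro: 0; S1 reads c0=-3 → after 2×micro: 0 ⇒ (c0=0, c1=0)
[Gauss-Seidel] macro 1: S0 reads c1=0 → after 3×micro: 0; S1 reads c0=0 → after 2×micro: 3 ⇒ (c0=0, c1=3)
[Gauss-Seidel] macro 2: S0 reads c1=3 → after 3×micro: -3; S1 reads c0=-3 → after 2×micro: 0 ⇒ (c0=-3, c1=0)
[Gauss-Seidel] macro 3: S0 reads c1=0 → after 3×micro: 0; S1 reads c0=0 → after 2×micro: 3 ⇒ (c0=0, c1=3)
[Gauss-Seidel] macro 4: S0 reads c1=3 → after 3×micro: -3; S1 reads c0=-3 → after 2×micro: 0 ⇒ (c0=-3, c1=0)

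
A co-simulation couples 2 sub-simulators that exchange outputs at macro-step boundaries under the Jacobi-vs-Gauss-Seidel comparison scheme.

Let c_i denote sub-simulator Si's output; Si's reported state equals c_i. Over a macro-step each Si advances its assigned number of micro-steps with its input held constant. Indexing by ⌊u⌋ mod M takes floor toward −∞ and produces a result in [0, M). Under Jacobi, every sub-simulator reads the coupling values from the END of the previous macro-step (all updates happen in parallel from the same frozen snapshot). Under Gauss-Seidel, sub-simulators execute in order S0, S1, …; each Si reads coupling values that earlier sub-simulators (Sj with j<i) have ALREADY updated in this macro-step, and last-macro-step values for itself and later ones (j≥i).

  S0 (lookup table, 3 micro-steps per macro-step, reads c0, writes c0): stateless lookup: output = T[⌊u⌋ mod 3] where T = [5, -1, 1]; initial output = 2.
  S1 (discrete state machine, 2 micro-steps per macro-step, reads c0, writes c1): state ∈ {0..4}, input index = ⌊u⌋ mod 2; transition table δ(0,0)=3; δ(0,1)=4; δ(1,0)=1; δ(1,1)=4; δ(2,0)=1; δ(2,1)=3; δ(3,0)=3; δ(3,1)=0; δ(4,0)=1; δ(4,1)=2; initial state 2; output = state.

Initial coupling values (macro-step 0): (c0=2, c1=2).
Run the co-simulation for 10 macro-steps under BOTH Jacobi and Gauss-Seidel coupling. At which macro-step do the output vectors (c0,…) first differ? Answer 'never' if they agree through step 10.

first divergence at macro-step: 1

[Jacobi] macro 1: S0 reads c0=2 → after 3×micro: 1; S1 reads c0=2 → after 2×micro: 1 ⇒ (c0=1, c1=1)
[Jacobi] macro 2: S0 reads c0=1 → after 3×micro: -1; S1 reads c0=1 → after 2×micro: 2 ⇒ (c0=-1, c1=2)
[Jacobi] macro 3: S0 reads c0=-1 → after 3×micro: 1; S1 reads c0=-1 → after 2×micro: 0 ⇒ (c0=1, c1=0)
[Jacobi] macro 4: S0 reads c0=1 → after 3×micro: -1; S1 reads c0=1 → after 2×micro: 2 ⇒ (c0=-1, c1=2)
[Jacobi] macro 5: S0 reads c0=-1 → after 3×micro: 1; S1 reads c0=-1 → after 2×micro: 0 ⇒ (c0=1, c1=0)
[Jacobi] macro 6: S0 reads c0=1 → after 3×micro: -1; S1 reads c0=1 → after 2×micro: 2 ⇒ (c0=-1, c1=2)
[Jacobi] macro 7: S0 reads c0=-1 → after 3×micro: 1; S1 reads c0=-1 → after 2×micro: 0 ⇒ (c0=1, c1=0)
[Jacobi] macro 8: S0 reads c0=1 → after 3×micro: -1; S1 reads c0=1 → after 2×micro: 2 ⇒ (c0=-1, c1=2)
[Jacobi] macro 9: S0 reads c0=-1 → after 3×micro: 1; S1 reads c0=-1 → after 2×micro: 0 ⇒ (c0=1, c1=0)
[Jacobi] macro 10: S0 reads c0=1 → after 3×micro: -1; S1 reads c0=1 → after 2×micro: 2 ⇒ (c0=-1, c1=2)
[Gauss-Seidel] macro 1: S0 reads c0=2 → after 3×micro: 1; S1 reads c0=1 → after 2×micro: 0 ⇒ (c0=1, c1=0)
[Gauss-Seidel] macro 2: S0 reads c0=1 → after 3×micro: -1; S1 reads c0=-1 → after 2×micro: 2 ⇒ (c0=-1, c1=2)
[Gauss-Seidel] macro 3: S0 reads c0=-1 → after 3×micro: 1; S1 reads c0=1 → after 2×micro: 0 ⇒ (c0=1, c1=0)
[Gauss-Seidel] macro 4: S0 reads c0=1 → after 3×micro: -1; S1 reads c0=-1 → after 2×micro: 2 ⇒ (c0=-1, c1=2)
[Gauss-Seidel] macro 5: S0 reads c0=-1 → after 3×micro: 1; S1 reads c0=1 → after 2×micro: 0 ⇒ (c0=1, c1=0)
[Gauss-Seidel] macro 6: S0 reads c0=1 → after 3×micro: -1; S1 reads c0=-1 → after 2×micro: 2 ⇒ (c0=-1, c1=2)
[Gauss-Seidel] macro 7: S0 reads c0=-1 → after 3×micro: 1; S1 reads c0=1 → after 2×micro: 0 ⇒ (c0=1, c1=0)
[Gauss-Seidel] macro 8: S0 reads c0=1 → after 3×micro: -1; S1 reads c0=-1 → after 2×micro: 2 ⇒ (c0=-1, c1=2)
[Gauss-Seidel] macro 9: S0 reads c0=-1 → after 3×micro: 1; S1 reads c0=1 → after 2×micro: 0 ⇒ (c0=1, c1=0)
[Gauss-Seidel] macro 10: S0 reads c0=1 → after 3×micro: -1; S1 reads c0=-1 → after 2×micro: 2 ⇒ (c0=-1, c1=2)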